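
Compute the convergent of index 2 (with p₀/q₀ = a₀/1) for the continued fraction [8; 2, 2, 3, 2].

Using pₖ = aₖpₖ₋₁ + pₖ₋₂, qₖ = aₖqₖ₋₁ + qₖ₋₂ (with p₋₁=1, p₋₂=0, q₋₁=0, q₋₂=1):
  k=0: a=8, p=8, q=1
  k=1: a=2, p=17, q=2
  k=2: a=2, p=42, q=5

42/5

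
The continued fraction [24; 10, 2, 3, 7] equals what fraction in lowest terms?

Using pₖ = aₖpₖ₋₁ + pₖ₋₂ and qₖ = aₖqₖ₋₁ + qₖ₋₂:
  k=0: a=24, p=24, q=1
  k=1: a=10, p=241, q=10
  k=2: a=2, p=506, q=21
  k=3: a=3, p=1759, q=73
  k=4: a=7, p=12819, q=532

12819/532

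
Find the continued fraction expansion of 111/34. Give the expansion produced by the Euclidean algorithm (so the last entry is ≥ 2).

111 = 3·34 + 9
34 = 3·9 + 7
9 = 1·7 + 2
7 = 3·2 + 1
2 = 2·1 + 0  (stop)
So 111/34 = [3; 3, 1, 3, 2].

[3; 3, 1, 3, 2]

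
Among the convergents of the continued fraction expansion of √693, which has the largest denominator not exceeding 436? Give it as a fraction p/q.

√693 = [26; 3, 12, 1, 4, 1, 12, 3, 52, …] (period length 8).
Convergents:
  p_0/q_0 = 26/1
  p_1/q_1 = 79/3
  p_2/q_2 = 974/37
  p_3/q_3 = 1053/40
  p_4/q_4 = 5186/197
  p_5/q_5 = 6239/237
  p_6/q_6 = 80054/3041
q_5 = 237 ≤ 436 < 3041 = q_6, so the answer is 6239/237.

6239/237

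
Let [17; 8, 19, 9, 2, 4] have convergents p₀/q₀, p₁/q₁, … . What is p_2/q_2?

Using pₖ = aₖpₖ₋₁ + pₖ₋₂, qₖ = aₖqₖ₋₁ + qₖ₋₂ (with p₋₁=1, p₋₂=0, q₋₁=0, q₋₂=1):
  k=0: a=17, p=17, q=1
  k=1: a=8, p=137, q=8
  k=2: a=19, p=2620, q=153

2620/153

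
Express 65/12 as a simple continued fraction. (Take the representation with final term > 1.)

[5; 2, 2, 2]

65 = 5·12 + 5
12 = 2·5 + 2
5 = 2·2 + 1
2 = 2·1 + 0  (stop)
So 65/12 = [5; 2, 2, 2].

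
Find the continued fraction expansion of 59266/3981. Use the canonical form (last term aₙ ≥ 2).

59266 = 14*3981 + 3532
3981 = 1*3532 + 449
3532 = 7*449 + 389
449 = 1*389 + 60
389 = 6*60 + 29
60 = 2*29 + 2
29 = 14*2 + 1
2 = 2*1 + 0  (stop)
So 59266/3981 = [14; 1, 7, 1, 6, 2, 14, 2].

[14; 1, 7, 1, 6, 2, 14, 2]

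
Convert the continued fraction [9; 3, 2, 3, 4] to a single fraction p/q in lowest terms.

Using pₖ = aₖpₖ₋₁ + pₖ₋₂ and qₖ = aₖqₖ₋₁ + qₖ₋₂:
  k=0: a=9, p=9, q=1
  k=1: a=3, p=28, q=3
  k=2: a=2, p=65, q=7
  k=3: a=3, p=223, q=24
  k=4: a=4, p=957, q=103

957/103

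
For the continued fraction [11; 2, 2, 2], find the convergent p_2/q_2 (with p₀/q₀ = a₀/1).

Using pₖ = aₖpₖ₋₁ + pₖ₋₂, qₖ = aₖqₖ₋₁ + qₖ₋₂ (with p₋₁=1, p₋₂=0, q₋₁=0, q₋₂=1):
  k=0: a=11, p=11, q=1
  k=1: a=2, p=23, q=2
  k=2: a=2, p=57, q=5

57/5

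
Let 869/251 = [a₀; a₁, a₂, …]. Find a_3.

869 = 3·251 + 116   →  a_0 = 3
251 = 2·116 + 19   →  a_1 = 2
116 = 6·19 + 2   →  a_2 = 6
19 = 9·2 + 1   →  a_3 = 9

9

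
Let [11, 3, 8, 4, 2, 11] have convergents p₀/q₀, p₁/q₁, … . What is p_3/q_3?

1166/103

Using pₖ = aₖpₖ₋₁ + pₖ₋₂, qₖ = aₖqₖ₋₁ + qₖ₋₂ (with p₋₁=1, p₋₂=0, q₋₁=0, q₋₂=1):
  k=0: a=11, p=11, q=1
  k=1: a=3, p=34, q=3
  k=2: a=8, p=283, q=25
  k=3: a=4, p=1166, q=103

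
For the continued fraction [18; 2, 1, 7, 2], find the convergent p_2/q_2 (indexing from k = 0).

Using pₖ = aₖpₖ₋₁ + pₖ₋₂, qₖ = aₖqₖ₋₁ + qₖ₋₂ (with p₋₁=1, p₋₂=0, q₋₁=0, q₋₂=1):
  k=0: a=18, p=18, q=1
  k=1: a=2, p=37, q=2
  k=2: a=1, p=55, q=3

55/3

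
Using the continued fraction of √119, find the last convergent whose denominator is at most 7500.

√119 = [10; 1, 9, 1, 20, …] (period length 4).
Convergents:
  p_0/q_0 = 10/1
  p_1/q_1 = 11/1
  p_2/q_2 = 109/10
  p_3/q_3 = 120/11
  p_4/q_4 = 2509/230
  p_5/q_5 = 2629/241
  p_6/q_6 = 26170/2399
  p_7/q_7 = 28799/2640
  p_8/q_8 = 602150/55199
q_7 = 2640 ≤ 7500 < 55199 = q_8, so the answer is 28799/2640.

28799/2640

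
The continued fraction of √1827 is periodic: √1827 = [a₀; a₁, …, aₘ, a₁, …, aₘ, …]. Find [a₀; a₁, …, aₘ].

[42; 1, 2, 1, 8, 1, 2, 1, 84]

a₀ = ⌊√1827⌋ = 42.
With m₀=0, d₀=1 and mₖ₊₁ = dₖaₖ − mₖ, dₖ₊₁ = (n − mₖ₊₁²)/dₖ, aₖ₊₁ = ⌊(a₀+mₖ₊₁)/dₖ₊₁⌋:
  k=1: m=42, d=63, a=1
  k=2: m=21, d=22, a=2
  k=3: m=23, d=59, a=1
  k=4: m=36, d=9, a=8
  k=5: m=36, d=59, a=1
  k=6: m=23, d=22, a=2
  k=7: m=21, d=63, a=1
  k=8: m=42, d=1, a=84
d=1 and a=2a₀=84 at k=8, so the next step gives (m, d) = (42, 63) again — its k=1 value — and the period has length 8.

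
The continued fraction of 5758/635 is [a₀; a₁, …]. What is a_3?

3

5758 = 9·635 + 43   →  a_0 = 9
635 = 14·43 + 33   →  a_1 = 14
43 = 1·33 + 10   →  a_2 = 1
33 = 3·10 + 3   →  a_3 = 3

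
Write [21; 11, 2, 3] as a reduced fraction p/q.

1687/80

Fold from the inside: start with 3/1.
  2 + 1/3 = 7/3
  11 + 3/7 = 80/7
  21 + 7/80 = 1687/80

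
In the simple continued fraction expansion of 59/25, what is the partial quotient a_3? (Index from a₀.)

59 = 2·25 + 9   →  a_0 = 2
25 = 2·9 + 7   →  a_1 = 2
9 = 1·7 + 2   →  a_2 = 1
7 = 3·2 + 1   →  a_3 = 3

3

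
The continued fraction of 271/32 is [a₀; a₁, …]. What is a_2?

7

271 = 8·32 + 15   →  a_0 = 8
32 = 2·15 + 2   →  a_1 = 2
15 = 7·2 + 1   →  a_2 = 7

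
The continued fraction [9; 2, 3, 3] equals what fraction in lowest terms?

Fold from the inside: start with 3/1.
  3 + 1/3 = 10/3
  2 + 3/10 = 23/10
  9 + 10/23 = 217/23

217/23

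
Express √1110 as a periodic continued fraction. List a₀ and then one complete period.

[33; 3, 6, 3, 66]

a₀ = ⌊√1110⌋ = 33.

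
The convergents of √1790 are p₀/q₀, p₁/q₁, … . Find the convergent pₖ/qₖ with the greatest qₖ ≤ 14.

550/13

√1790 = [42; 3, 4, 8, 4, 3, 84, …] (period length 6).
Convergents:
  p_0/q_0 = 42/1
  p_1/q_1 = 127/3
  p_2/q_2 = 550/13
  p_3/q_3 = 4527/107
q_2 = 13 ≤ 14 < 107 = q_3, so the answer is 550/13.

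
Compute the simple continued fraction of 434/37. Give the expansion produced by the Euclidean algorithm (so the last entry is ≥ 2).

[11; 1, 2, 1, 2, 3]

434 = 11×37 + 27
37 = 1×27 + 10
27 = 2×10 + 7
10 = 1×7 + 3
7 = 2×3 + 1
3 = 3×1 + 0  (stop)
So 434/37 = [11; 1, 2, 1, 2, 3].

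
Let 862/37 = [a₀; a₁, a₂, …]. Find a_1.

862 = 23·37 + 11   →  a_0 = 23
37 = 3·11 + 4   →  a_1 = 3

3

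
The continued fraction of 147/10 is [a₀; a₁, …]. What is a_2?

2

147 = 14·10 + 7   →  a_0 = 14
10 = 1·7 + 3   →  a_1 = 1
7 = 2·3 + 1   →  a_2 = 2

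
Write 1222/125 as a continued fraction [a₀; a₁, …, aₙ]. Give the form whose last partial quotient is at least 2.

1222 = 9*125 + 97
125 = 1*97 + 28
97 = 3*28 + 13
28 = 2*13 + 2
13 = 6*2 + 1
2 = 2*1 + 0  (stop)
So 1222/125 = [9; 1, 3, 2, 6, 2].

[9; 1, 3, 2, 6, 2]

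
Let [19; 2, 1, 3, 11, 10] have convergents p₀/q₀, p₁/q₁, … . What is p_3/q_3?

Using pₖ = aₖpₖ₋₁ + pₖ₋₂, qₖ = aₖqₖ₋₁ + qₖ₋₂ (with p₋₁=1, p₋₂=0, q₋₁=0, q₋₂=1):
  k=0: a=19, p=19, q=1
  k=1: a=2, p=39, q=2
  k=2: a=1, p=58, q=3
  k=3: a=3, p=213, q=11

213/11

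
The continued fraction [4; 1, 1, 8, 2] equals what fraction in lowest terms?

Using pₖ = aₖpₖ₋₁ + pₖ₋₂ and qₖ = aₖqₖ₋₁ + qₖ₋₂:
  k=0: a=4, p=4, q=1
  k=1: a=1, p=5, q=1
  k=2: a=1, p=9, q=2
  k=3: a=8, p=77, q=17
  k=4: a=2, p=163, q=36

163/36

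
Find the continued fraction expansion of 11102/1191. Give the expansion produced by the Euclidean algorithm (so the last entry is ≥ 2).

11102 = 9*1191 + 383
1191 = 3*383 + 42
383 = 9*42 + 5
42 = 8*5 + 2
5 = 2*2 + 1
2 = 2*1 + 0  (stop)
So 11102/1191 = [9; 3, 9, 8, 2, 2].

[9; 3, 9, 8, 2, 2]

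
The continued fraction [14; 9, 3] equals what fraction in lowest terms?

395/28

Fold from the inside: start with 3/1.
  9 + 1/3 = 28/3
  14 + 3/28 = 395/28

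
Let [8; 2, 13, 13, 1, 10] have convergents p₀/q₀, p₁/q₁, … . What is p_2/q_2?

Using pₖ = aₖpₖ₋₁ + pₖ₋₂, qₖ = aₖqₖ₋₁ + qₖ₋₂ (with p₋₁=1, p₋₂=0, q₋₁=0, q₋₂=1):
  k=0: a=8, p=8, q=1
  k=1: a=2, p=17, q=2
  k=2: a=13, p=229, q=27

229/27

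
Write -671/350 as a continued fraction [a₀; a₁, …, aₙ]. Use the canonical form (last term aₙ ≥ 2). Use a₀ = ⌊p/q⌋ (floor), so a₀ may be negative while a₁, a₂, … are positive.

[-2; 12, 14, 2]

-671 = -2*350 + 29
350 = 12*29 + 2
29 = 14*2 + 1
2 = 2*1 + 0  (stop)
So -671/350 = [-2; 12, 14, 2].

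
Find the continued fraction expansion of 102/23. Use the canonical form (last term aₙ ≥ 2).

102 = 4×23 + 10
23 = 2×10 + 3
10 = 3×3 + 1
3 = 3×1 + 0  (stop)
So 102/23 = [4; 2, 3, 3].

[4; 2, 3, 3]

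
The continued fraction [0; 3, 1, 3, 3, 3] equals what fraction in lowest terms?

Using pₖ = aₖpₖ₋₁ + pₖ₋₂ and qₖ = aₖqₖ₋₁ + qₖ₋₂:
  k=0: a=0, p=0, q=1
  k=1: a=3, p=1, q=3
  k=2: a=1, p=1, q=4
  k=3: a=3, p=4, q=15
  k=4: a=3, p=13, q=49
  k=5: a=3, p=43, q=162

43/162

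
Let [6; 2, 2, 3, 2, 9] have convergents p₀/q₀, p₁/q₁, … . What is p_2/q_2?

32/5

Using pₖ = aₖpₖ₋₁ + pₖ₋₂, qₖ = aₖqₖ₋₁ + qₖ₋₂ (with p₋₁=1, p₋₂=0, q₋₁=0, q₋₂=1):
  k=0: a=6, p=6, q=1
  k=1: a=2, p=13, q=2
  k=2: a=2, p=32, q=5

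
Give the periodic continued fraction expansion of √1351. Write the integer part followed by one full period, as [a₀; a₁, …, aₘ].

a₀ = ⌊√1351⌋ = 36.
With m₀=0, d₀=1 and mₖ₊₁ = dₖaₖ − mₖ, dₖ₊₁ = (n − mₖ₊₁²)/dₖ, aₖ₊₁ = ⌊(a₀+mₖ₊₁)/dₖ₊₁⌋:
  k=1: m=36, d=55, a=1
  k=2: m=19, d=18, a=3
  k=3: m=35, d=7, a=10
  k=4: m=35, d=18, a=3
  k=5: m=19, d=55, a=1
  k=6: m=36, d=1, a=72
d=1 and a=2a₀=72 at k=6, so the next step gives (m, d) = (36, 55) again — its k=1 value — and the period has length 6.

[36; 1, 3, 10, 3, 1, 72]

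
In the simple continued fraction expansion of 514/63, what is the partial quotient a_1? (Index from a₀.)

6

514 = 8·63 + 10   →  a_0 = 8
63 = 6·10 + 3   →  a_1 = 6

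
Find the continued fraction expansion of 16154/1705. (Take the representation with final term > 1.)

16154 = 9×1705 + 809
1705 = 2×809 + 87
809 = 9×87 + 26
87 = 3×26 + 9
26 = 2×9 + 8
9 = 1×8 + 1
8 = 8×1 + 0  (stop)
So 16154/1705 = [9; 2, 9, 3, 2, 1, 8].

[9; 2, 9, 3, 2, 1, 8]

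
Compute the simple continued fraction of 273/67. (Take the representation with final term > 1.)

273 = 4*67 + 5
67 = 13*5 + 2
5 = 2*2 + 1
2 = 2*1 + 0  (stop)
So 273/67 = [4; 13, 2, 2].

[4; 13, 2, 2]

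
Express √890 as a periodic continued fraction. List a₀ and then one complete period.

a₀ = ⌊√890⌋ = 29.

[29; 1, 4, 1, 58]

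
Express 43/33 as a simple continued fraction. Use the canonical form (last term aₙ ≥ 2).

43 = 1×33 + 10
33 = 3×10 + 3
10 = 3×3 + 1
3 = 3×1 + 0  (stop)
So 43/33 = [1; 3, 3, 3].

[1; 3, 3, 3]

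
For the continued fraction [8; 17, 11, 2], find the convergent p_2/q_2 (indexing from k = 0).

1515/188

Using pₖ = aₖpₖ₋₁ + pₖ₋₂, qₖ = aₖqₖ₋₁ + qₖ₋₂ (with p₋₁=1, p₋₂=0, q₋₁=0, q₋₂=1):
  k=0: a=8, p=8, q=1
  k=1: a=17, p=137, q=17
  k=2: a=11, p=1515, q=188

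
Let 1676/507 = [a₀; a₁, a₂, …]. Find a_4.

2

1676 = 3·507 + 155   →  a_0 = 3
507 = 3·155 + 42   →  a_1 = 3
155 = 3·42 + 29   →  a_2 = 3
42 = 1·29 + 13   →  a_3 = 1
29 = 2·13 + 3   →  a_4 = 2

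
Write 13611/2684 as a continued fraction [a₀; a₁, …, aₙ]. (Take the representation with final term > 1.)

[5; 14, 19, 10]

13611 = 5*2684 + 191
2684 = 14*191 + 10
191 = 19*10 + 1
10 = 10*1 + 0  (stop)
So 13611/2684 = [5; 14, 19, 10].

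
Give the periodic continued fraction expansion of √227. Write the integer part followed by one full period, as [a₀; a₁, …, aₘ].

a₀ = ⌊√227⌋ = 15.
With m₀=0, d₀=1 and mₖ₊₁ = dₖaₖ − mₖ, dₖ₊₁ = (n − mₖ₊₁²)/dₖ, aₖ₊₁ = ⌊(a₀+mₖ₊₁)/dₖ₊₁⌋:
  k=1: m=15, d=2, a=15
  k=2: m=15, d=1, a=30
d=1 and a=2a₀=30 at k=2, so the next step gives (m, d) = (15, 2) again — its k=1 value — and the period has length 2.

[15; 15, 30]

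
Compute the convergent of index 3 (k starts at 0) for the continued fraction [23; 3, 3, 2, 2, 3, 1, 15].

536/23

Using pₖ = aₖpₖ₋₁ + pₖ₋₂, qₖ = aₖqₖ₋₁ + qₖ₋₂ (with p₋₁=1, p₋₂=0, q₋₁=0, q₋₂=1):
  k=0: a=23, p=23, q=1
  k=1: a=3, p=70, q=3
  k=2: a=3, p=233, q=10
  k=3: a=2, p=536, q=23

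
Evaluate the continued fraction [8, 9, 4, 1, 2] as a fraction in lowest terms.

Fold from the inside: start with 2/1.
  1 + 1/2 = 3/2
  4 + 2/3 = 14/3
  9 + 3/14 = 129/14
  8 + 14/129 = 1046/129

1046/129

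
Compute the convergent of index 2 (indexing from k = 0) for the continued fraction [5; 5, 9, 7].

239/46

Using pₖ = aₖpₖ₋₁ + pₖ₋₂, qₖ = aₖqₖ₋₁ + qₖ₋₂ (with p₋₁=1, p₋₂=0, q₋₁=0, q₋₂=1):
  k=0: a=5, p=5, q=1
  k=1: a=5, p=26, q=5
  k=2: a=9, p=239, q=46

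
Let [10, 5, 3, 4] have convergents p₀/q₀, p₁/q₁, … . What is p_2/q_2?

163/16

Using pₖ = aₖpₖ₋₁ + pₖ₋₂, qₖ = aₖqₖ₋₁ + qₖ₋₂ (with p₋₁=1, p₋₂=0, q₋₁=0, q₋₂=1):
  k=0: a=10, p=10, q=1
  k=1: a=5, p=51, q=5
  k=2: a=3, p=163, q=16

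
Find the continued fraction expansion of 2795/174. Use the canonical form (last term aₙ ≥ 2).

2795 = 16·174 + 11
174 = 15·11 + 9
11 = 1·9 + 2
9 = 4·2 + 1
2 = 2·1 + 0  (stop)
So 2795/174 = [16; 15, 1, 4, 2].

[16; 15, 1, 4, 2]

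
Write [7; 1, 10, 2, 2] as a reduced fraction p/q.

451/57

Using pₖ = aₖpₖ₋₁ + pₖ₋₂ and qₖ = aₖqₖ₋₁ + qₖ₋₂:
  k=0: a=7, p=7, q=1
  k=1: a=1, p=8, q=1
  k=2: a=10, p=87, q=11
  k=3: a=2, p=182, q=23
  k=4: a=2, p=451, q=57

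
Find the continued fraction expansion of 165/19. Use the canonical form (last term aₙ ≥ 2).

165 = 8×19 + 13
19 = 1×13 + 6
13 = 2×6 + 1
6 = 6×1 + 0  (stop)
So 165/19 = [8; 1, 2, 6].

[8; 1, 2, 6]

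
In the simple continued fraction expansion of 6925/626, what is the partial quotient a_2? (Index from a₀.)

19

6925 = 11·626 + 39   →  a_0 = 11
626 = 16·39 + 2   →  a_1 = 16
39 = 19·2 + 1   →  a_2 = 19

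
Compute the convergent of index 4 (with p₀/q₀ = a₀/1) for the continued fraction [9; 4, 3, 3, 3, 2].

1311/142

Using pₖ = aₖpₖ₋₁ + pₖ₋₂, qₖ = aₖqₖ₋₁ + qₖ₋₂ (with p₋₁=1, p₋₂=0, q₋₁=0, q₋₂=1):
  k=0: a=9, p=9, q=1
  k=1: a=4, p=37, q=4
  k=2: a=3, p=120, q=13
  k=3: a=3, p=397, q=43
  k=4: a=3, p=1311, q=142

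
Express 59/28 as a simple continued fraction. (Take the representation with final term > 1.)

[2; 9, 3]

59 = 2·28 + 3
28 = 9·3 + 1
3 = 3·1 + 0  (stop)
So 59/28 = [2; 9, 3].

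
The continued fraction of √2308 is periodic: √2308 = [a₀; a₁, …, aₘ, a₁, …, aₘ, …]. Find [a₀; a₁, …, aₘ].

a₀ = ⌊√2308⌋ = 48.
With m₀=0, d₀=1 and mₖ₊₁ = dₖaₖ − mₖ, dₖ₊₁ = (n − mₖ₊₁²)/dₖ, aₖ₊₁ = ⌊(a₀+mₖ₊₁)/dₖ₊₁⌋:
  k=1: m=48, d=4, a=24
  k=2: m=48, d=1, a=96
d=1 and a=2a₀=96 at k=2, so the next step gives (m, d) = (48, 4) again — its k=1 value — and the period has length 2.

[48; 24, 96]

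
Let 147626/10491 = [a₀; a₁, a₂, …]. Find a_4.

147626 = 14·10491 + 752   →  a_0 = 14
10491 = 13·752 + 715   →  a_1 = 13
752 = 1·715 + 37   →  a_2 = 1
715 = 19·37 + 12   →  a_3 = 19
37 = 3·12 + 1   →  a_4 = 3

3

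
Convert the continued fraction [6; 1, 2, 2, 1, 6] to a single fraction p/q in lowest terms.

449/67

Using pₖ = aₖpₖ₋₁ + pₖ₋₂ and qₖ = aₖqₖ₋₁ + qₖ₋₂:
  k=0: a=6, p=6, q=1
  k=1: a=1, p=7, q=1
  k=2: a=2, p=20, q=3
  k=3: a=2, p=47, q=7
  k=4: a=1, p=67, q=10
  k=5: a=6, p=449, q=67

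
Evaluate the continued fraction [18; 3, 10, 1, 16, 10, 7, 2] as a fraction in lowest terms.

Using pₖ = aₖpₖ₋₁ + pₖ₋₂ and qₖ = aₖqₖ₋₁ + qₖ₋₂:
  k=0: a=18, p=18, q=1
  k=1: a=3, p=55, q=3
  k=2: a=10, p=568, q=31
  k=3: a=1, p=623, q=34
  k=4: a=16, p=10536, q=575
  k=5: a=10, p=105983, q=5784
  k=6: a=7, p=752417, q=41063
  k=7: a=2, p=1610817, q=87910

1610817/87910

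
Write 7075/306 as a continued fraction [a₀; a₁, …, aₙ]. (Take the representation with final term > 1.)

7075 = 23·306 + 37
306 = 8·37 + 10
37 = 3·10 + 7
10 = 1·7 + 3
7 = 2·3 + 1
3 = 3·1 + 0  (stop)
So 7075/306 = [23; 8, 3, 1, 2, 3].

[23; 8, 3, 1, 2, 3]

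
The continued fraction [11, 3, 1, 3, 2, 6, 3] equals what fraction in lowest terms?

Using pₖ = aₖpₖ₋₁ + pₖ₋₂ and qₖ = aₖqₖ₋₁ + qₖ₋₂:
  k=0: a=11, p=11, q=1
  k=1: a=3, p=34, q=3
  k=2: a=1, p=45, q=4
  k=3: a=3, p=169, q=15
  k=4: a=2, p=383, q=34
  k=5: a=6, p=2467, q=219
  k=6: a=3, p=7784, q=691

7784/691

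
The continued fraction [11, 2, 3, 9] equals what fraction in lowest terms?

743/65

Using pₖ = aₖpₖ₋₁ + pₖ₋₂ and qₖ = aₖqₖ₋₁ + qₖ₋₂:
  k=0: a=11, p=11, q=1
  k=1: a=2, p=23, q=2
  k=2: a=3, p=80, q=7
  k=3: a=9, p=743, q=65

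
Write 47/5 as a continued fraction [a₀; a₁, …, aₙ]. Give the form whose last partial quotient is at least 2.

[9; 2, 2]

47 = 9*5 + 2
5 = 2*2 + 1
2 = 2*1 + 0  (stop)
So 47/5 = [9; 2, 2].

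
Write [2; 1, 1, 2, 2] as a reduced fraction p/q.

Using pₖ = aₖpₖ₋₁ + pₖ₋₂ and qₖ = aₖqₖ₋₁ + qₖ₋₂:
  k=0: a=2, p=2, q=1
  k=1: a=1, p=3, q=1
  k=2: a=1, p=5, q=2
  k=3: a=2, p=13, q=5
  k=4: a=2, p=31, q=12

31/12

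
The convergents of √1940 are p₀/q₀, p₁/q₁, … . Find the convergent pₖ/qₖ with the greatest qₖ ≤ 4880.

85316/1937

√1940 = [44; 22, 88, …] (period length 2).
Convergents:
  p_0/q_0 = 44/1
  p_1/q_1 = 969/22
  p_2/q_2 = 85316/1937
  p_3/q_3 = 1877921/42636
q_2 = 1937 ≤ 4880 < 42636 = q_3, so the answer is 85316/1937.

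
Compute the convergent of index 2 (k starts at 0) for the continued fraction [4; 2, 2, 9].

22/5

Using pₖ = aₖpₖ₋₁ + pₖ₋₂, qₖ = aₖqₖ₋₁ + qₖ₋₂ (with p₋₁=1, p₋₂=0, q₋₁=0, q₋₂=1):
  k=0: a=4, p=4, q=1
  k=1: a=2, p=9, q=2
  k=2: a=2, p=22, q=5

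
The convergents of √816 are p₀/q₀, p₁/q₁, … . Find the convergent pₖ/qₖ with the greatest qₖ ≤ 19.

200/7

√816 = [28; 1, 1, 3, 3, 3, 1, 1, 56, …] (period length 8).
Convergents:
  p_0/q_0 = 28/1
  p_1/q_1 = 29/1
  p_2/q_2 = 57/2
  p_3/q_3 = 200/7
  p_4/q_4 = 657/23
q_3 = 7 ≤ 19 < 23 = q_4, so the answer is 200/7.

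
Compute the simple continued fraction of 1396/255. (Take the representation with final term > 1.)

1396 = 5·255 + 121
255 = 2·121 + 13
121 = 9·13 + 4
13 = 3·4 + 1
4 = 4·1 + 0  (stop)
So 1396/255 = [5; 2, 9, 3, 4].

[5; 2, 9, 3, 4]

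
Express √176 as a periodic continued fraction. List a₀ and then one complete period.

a₀ = ⌊√176⌋ = 13.
With m₀=0, d₀=1 and mₖ₊₁ = dₖaₖ − mₖ, dₖ₊₁ = (n − mₖ₊₁²)/dₖ, aₖ₊₁ = ⌊(a₀+mₖ₊₁)/dₖ₊₁⌋:
  k=1: m=13, d=7, a=3
  k=2: m=8, d=16, a=1
  k=3: m=8, d=7, a=3
  k=4: m=13, d=1, a=26
d=1 and a=2a₀=26 at k=4, so the next step gives (m, d) = (13, 7) again — its k=1 value — and the period has length 4.

[13; 3, 1, 3, 26]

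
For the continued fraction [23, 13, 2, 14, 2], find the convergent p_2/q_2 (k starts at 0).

623/27

Using pₖ = aₖpₖ₋₁ + pₖ₋₂, qₖ = aₖqₖ₋₁ + qₖ₋₂ (with p₋₁=1, p₋₂=0, q₋₁=0, q₋₂=1):
  k=0: a=23, p=23, q=1
  k=1: a=13, p=300, q=13
  k=2: a=2, p=623, q=27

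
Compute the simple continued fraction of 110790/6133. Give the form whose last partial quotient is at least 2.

[18; 15, 2, 19, 3, 3]

110790 = 18*6133 + 396
6133 = 15*396 + 193
396 = 2*193 + 10
193 = 19*10 + 3
10 = 3*3 + 1
3 = 3*1 + 0  (stop)
So 110790/6133 = [18; 15, 2, 19, 3, 3].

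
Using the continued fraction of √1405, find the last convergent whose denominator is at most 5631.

167513/4469

√1405 = [37; 2, 14, 2, 74, …] (period length 4).
Convergents:
  p_0/q_0 = 37/1
  p_1/q_1 = 75/2
  p_2/q_2 = 1087/29
  p_3/q_3 = 2249/60
  p_4/q_4 = 167513/4469
  p_5/q_5 = 337275/8998
q_4 = 4469 ≤ 5631 < 8998 = q_5, so the answer is 167513/4469.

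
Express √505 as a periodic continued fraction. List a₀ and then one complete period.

[22; 2, 8, 2, 44]

a₀ = ⌊√505⌋ = 22.
With m₀=0, d₀=1 and mₖ₊₁ = dₖaₖ − mₖ, dₖ₊₁ = (n − mₖ₊₁²)/dₖ, aₖ₊₁ = ⌊(a₀+mₖ₊₁)/dₖ₊₁⌋:
  k=1: m=22, d=21, a=2
  k=2: m=20, d=5, a=8
  k=3: m=20, d=21, a=2
  k=4: m=22, d=1, a=44
d=1 and a=2a₀=44 at k=4, so the next step gives (m, d) = (22, 21) again — its k=1 value — and the period has length 4.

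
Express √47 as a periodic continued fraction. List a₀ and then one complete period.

[6; 1, 5, 1, 12]

a₀ = ⌊√47⌋ = 6.
With m₀=0, d₀=1 and mₖ₊₁ = dₖaₖ − mₖ, dₖ₊₁ = (n − mₖ₊₁²)/dₖ, aₖ₊₁ = ⌊(a₀+mₖ₊₁)/dₖ₊₁⌋:
  k=1: m=6, d=11, a=1
  k=2: m=5, d=2, a=5
  k=3: m=5, d=11, a=1
  k=4: m=6, d=1, a=12
d=1 and a=2a₀=12 at k=4, so the next step gives (m, d) = (6, 11) again — its k=1 value — and the period has length 4.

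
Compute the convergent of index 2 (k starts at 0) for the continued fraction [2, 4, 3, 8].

Using pₖ = aₖpₖ₋₁ + pₖ₋₂, qₖ = aₖqₖ₋₁ + qₖ₋₂ (with p₋₁=1, p₋₂=0, q₋₁=0, q₋₂=1):
  k=0: a=2, p=2, q=1
  k=1: a=4, p=9, q=4
  k=2: a=3, p=29, q=13

29/13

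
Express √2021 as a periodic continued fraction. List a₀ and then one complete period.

a₀ = ⌊√2021⌋ = 44.
With m₀=0, d₀=1 and mₖ₊₁ = dₖaₖ − mₖ, dₖ₊₁ = (n − mₖ₊₁²)/dₖ, aₖ₊₁ = ⌊(a₀+mₖ₊₁)/dₖ₊₁⌋:
  k=1: m=44, d=85, a=1
  k=2: m=41, d=4, a=21
  k=3: m=43, d=43, a=2
  k=4: m=43, d=4, a=21
  k=5: m=41, d=85, a=1
  k=6: m=44, d=1, a=88
d=1 and a=2a₀=88 at k=6, so the next step gives (m, d) = (44, 85) again — its k=1 value — and the period has length 6.

[44; 1, 21, 2, 21, 1, 88]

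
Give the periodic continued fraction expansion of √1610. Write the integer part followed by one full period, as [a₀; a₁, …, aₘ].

[40; 8, 80]

a₀ = ⌊√1610⌋ = 40.
With m₀=0, d₀=1 and mₖ₊₁ = dₖaₖ − mₖ, dₖ₊₁ = (n − mₖ₊₁²)/dₖ, aₖ₊₁ = ⌊(a₀+mₖ₊₁)/dₖ₊₁⌋:
  k=1: m=40, d=10, a=8
  k=2: m=40, d=1, a=80
d=1 and a=2a₀=80 at k=2, so the next step gives (m, d) = (40, 10) again — its k=1 value — and the period has length 2.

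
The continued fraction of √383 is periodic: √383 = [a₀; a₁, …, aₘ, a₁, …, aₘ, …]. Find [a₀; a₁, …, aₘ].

[19; 1, 1, 3, 19, 3, 1, 1, 38]

a₀ = ⌊√383⌋ = 19.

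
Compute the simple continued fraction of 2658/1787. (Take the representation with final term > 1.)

[1; 2, 19, 2, 1, 4, 3]

2658 = 1×1787 + 871
1787 = 2×871 + 45
871 = 19×45 + 16
45 = 2×16 + 13
16 = 1×13 + 3
13 = 4×3 + 1
3 = 3×1 + 0  (stop)
So 2658/1787 = [1; 2, 19, 2, 1, 4, 3].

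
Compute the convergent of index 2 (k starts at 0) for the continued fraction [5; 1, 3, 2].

Using pₖ = aₖpₖ₋₁ + pₖ₋₂, qₖ = aₖqₖ₋₁ + qₖ₋₂ (with p₋₁=1, p₋₂=0, q₋₁=0, q₋₂=1):
  k=0: a=5, p=5, q=1
  k=1: a=1, p=6, q=1
  k=2: a=3, p=23, q=4

23/4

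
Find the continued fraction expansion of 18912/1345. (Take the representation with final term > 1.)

18912 = 14·1345 + 82
1345 = 16·82 + 33
82 = 2·33 + 16
33 = 2·16 + 1
16 = 16·1 + 0  (stop)
So 18912/1345 = [14; 16, 2, 2, 16].

[14; 16, 2, 2, 16]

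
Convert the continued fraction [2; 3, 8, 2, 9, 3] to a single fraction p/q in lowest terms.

3618/1559

Fold from the inside: start with 3/1.
  9 + 1/3 = 28/3
  2 + 3/28 = 59/28
  8 + 28/59 = 500/59
  3 + 59/500 = 1559/500
  2 + 500/1559 = 3618/1559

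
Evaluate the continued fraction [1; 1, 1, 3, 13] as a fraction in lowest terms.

146/93

Using pₖ = aₖpₖ₋₁ + pₖ₋₂ and qₖ = aₖqₖ₋₁ + qₖ₋₂:
  k=0: a=1, p=1, q=1
  k=1: a=1, p=2, q=1
  k=2: a=1, p=3, q=2
  k=3: a=3, p=11, q=7
  k=4: a=13, p=146, q=93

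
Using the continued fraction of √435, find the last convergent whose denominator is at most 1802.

√435 = [20; 1, 5, 1, 40, …] (period length 4).
Convergents:
  p_0/q_0 = 20/1
  p_1/q_1 = 21/1
  p_2/q_2 = 125/6
  p_3/q_3 = 146/7
  p_4/q_4 = 5965/286
  p_5/q_5 = 6111/293
  p_6/q_6 = 36520/1751
  p_7/q_7 = 42631/2044
q_6 = 1751 ≤ 1802 < 2044 = q_7, so the answer is 36520/1751.

36520/1751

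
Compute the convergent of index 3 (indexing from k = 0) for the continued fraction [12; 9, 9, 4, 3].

4081/337

Using pₖ = aₖpₖ₋₁ + pₖ₋₂, qₖ = aₖqₖ₋₁ + qₖ₋₂ (with p₋₁=1, p₋₂=0, q₋₁=0, q₋₂=1):
  k=0: a=12, p=12, q=1
  k=1: a=9, p=109, q=9
  k=2: a=9, p=993, q=82
  k=3: a=4, p=4081, q=337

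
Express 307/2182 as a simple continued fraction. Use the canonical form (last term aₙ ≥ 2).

[0; 7, 9, 3, 3, 3]

307 = 0×2182 + 307
2182 = 7×307 + 33
307 = 9×33 + 10
33 = 3×10 + 3
10 = 3×3 + 1
3 = 3×1 + 0  (stop)
So 307/2182 = [0; 7, 9, 3, 3, 3].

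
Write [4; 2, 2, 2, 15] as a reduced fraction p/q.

Fold from the inside: start with 15/1.
  2 + 1/15 = 31/15
  2 + 15/31 = 77/31
  2 + 31/77 = 185/77
  4 + 77/185 = 817/185

817/185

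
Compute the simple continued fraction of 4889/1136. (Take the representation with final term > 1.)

[4; 3, 3, 2, 2, 2, 8]

4889 = 4×1136 + 345
1136 = 3×345 + 101
345 = 3×101 + 42
101 = 2×42 + 17
42 = 2×17 + 8
17 = 2×8 + 1
8 = 8×1 + 0  (stop)
So 4889/1136 = [4; 3, 3, 2, 2, 2, 8].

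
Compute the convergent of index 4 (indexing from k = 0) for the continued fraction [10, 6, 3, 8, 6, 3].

9823/967

Using pₖ = aₖpₖ₋₁ + pₖ₋₂, qₖ = aₖqₖ₋₁ + qₖ₋₂ (with p₋₁=1, p₋₂=0, q₋₁=0, q₋₂=1):
  k=0: a=10, p=10, q=1
  k=1: a=6, p=61, q=6
  k=2: a=3, p=193, q=19
  k=3: a=8, p=1605, q=158
  k=4: a=6, p=9823, q=967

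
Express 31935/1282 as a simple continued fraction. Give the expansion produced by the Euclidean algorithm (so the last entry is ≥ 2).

31935 = 24×1282 + 1167
1282 = 1×1167 + 115
1167 = 10×115 + 17
115 = 6×17 + 13
17 = 1×13 + 4
13 = 3×4 + 1
4 = 4×1 + 0  (stop)
So 31935/1282 = [24; 1, 10, 6, 1, 3, 4].

[24; 1, 10, 6, 1, 3, 4]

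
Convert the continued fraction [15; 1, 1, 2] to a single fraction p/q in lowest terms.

78/5

Fold from the inside: start with 2/1.
  1 + 1/2 = 3/2
  1 + 2/3 = 5/3
  15 + 3/5 = 78/5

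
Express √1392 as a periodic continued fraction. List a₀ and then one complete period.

[37; 3, 4, 3, 74]

a₀ = ⌊√1392⌋ = 37.
With m₀=0, d₀=1 and mₖ₊₁ = dₖaₖ − mₖ, dₖ₊₁ = (n − mₖ₊₁²)/dₖ, aₖ₊₁ = ⌊(a₀+mₖ₊₁)/dₖ₊₁⌋:
  k=1: m=37, d=23, a=3
  k=2: m=32, d=16, a=4
  k=3: m=32, d=23, a=3
  k=4: m=37, d=1, a=74
d=1 and a=2a₀=74 at k=4, so the next step gives (m, d) = (37, 23) again — its k=1 value — and the period has length 4.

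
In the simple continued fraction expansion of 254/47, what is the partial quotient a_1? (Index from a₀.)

2

254 = 5·47 + 19   →  a_0 = 5
47 = 2·19 + 9   →  a_1 = 2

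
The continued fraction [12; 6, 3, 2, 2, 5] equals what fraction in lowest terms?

Fold from the inside: start with 5/1.
  2 + 1/5 = 11/5
  2 + 5/11 = 27/11
  3 + 11/27 = 92/27
  6 + 27/92 = 579/92
  12 + 92/579 = 7040/579

7040/579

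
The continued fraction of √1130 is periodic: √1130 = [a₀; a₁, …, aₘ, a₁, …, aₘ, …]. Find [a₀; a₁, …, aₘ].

[33; 1, 1, 1, 1, 1, 1, 66]

a₀ = ⌊√1130⌋ = 33.
With m₀=0, d₀=1 and mₖ₊₁ = dₖaₖ − mₖ, dₖ₊₁ = (n − mₖ₊₁²)/dₖ, aₖ₊₁ = ⌊(a₀+mₖ₊₁)/dₖ₊₁⌋:
  k=1: m=33, d=41, a=1
  k=2: m=8, d=26, a=1
  k=3: m=18, d=31, a=1
  k=4: m=13, d=31, a=1
  k=5: m=18, d=26, a=1
  k=6: m=8, d=41, a=1
  k=7: m=33, d=1, a=66
d=1 and a=2a₀=66 at k=7, so the next step gives (m, d) = (33, 41) again — its k=1 value — and the period has length 7.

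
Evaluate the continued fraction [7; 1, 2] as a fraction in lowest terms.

23/3

Fold from the inside: start with 2/1.
  1 + 1/2 = 3/2
  7 + 2/3 = 23/3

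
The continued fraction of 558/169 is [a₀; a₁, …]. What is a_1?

558 = 3·169 + 51   →  a_0 = 3
169 = 3·51 + 16   →  a_1 = 3

3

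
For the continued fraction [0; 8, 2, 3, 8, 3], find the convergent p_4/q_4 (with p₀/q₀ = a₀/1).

58/489

Using pₖ = aₖpₖ₋₁ + pₖ₋₂, qₖ = aₖqₖ₋₁ + qₖ₋₂ (with p₋₁=1, p₋₂=0, q₋₁=0, q₋₂=1):
  k=0: a=0, p=0, q=1
  k=1: a=8, p=1, q=8
  k=2: a=2, p=2, q=17
  k=3: a=3, p=7, q=59
  k=4: a=8, p=58, q=489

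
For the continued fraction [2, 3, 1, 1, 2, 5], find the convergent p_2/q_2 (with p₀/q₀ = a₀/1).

Using pₖ = aₖpₖ₋₁ + pₖ₋₂, qₖ = aₖqₖ₋₁ + qₖ₋₂ (with p₋₁=1, p₋₂=0, q₋₁=0, q₋₂=1):
  k=0: a=2, p=2, q=1
  k=1: a=3, p=7, q=3
  k=2: a=1, p=9, q=4

9/4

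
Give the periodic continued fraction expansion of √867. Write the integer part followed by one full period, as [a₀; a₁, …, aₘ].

[29; 2, 4, 29, 4, 2, 58]

a₀ = ⌊√867⌋ = 29.
With m₀=0, d₀=1 and mₖ₊₁ = dₖaₖ − mₖ, dₖ₊₁ = (n − mₖ₊₁²)/dₖ, aₖ₊₁ = ⌊(a₀+mₖ₊₁)/dₖ₊₁⌋:
  k=1: m=29, d=26, a=2
  k=2: m=23, d=13, a=4
  k=3: m=29, d=2, a=29
  k=4: m=29, d=13, a=4
  k=5: m=23, d=26, a=2
  k=6: m=29, d=1, a=58
d=1 and a=2a₀=58 at k=6, so the next step gives (m, d) = (29, 26) again — its k=1 value — and the period has length 6.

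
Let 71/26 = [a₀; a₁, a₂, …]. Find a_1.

71 = 2·26 + 19   →  a_0 = 2
26 = 1·19 + 7   →  a_1 = 1

1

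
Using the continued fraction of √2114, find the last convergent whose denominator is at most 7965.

√2114 = [45; 1, 44, 1, 90, …] (period length 4).
Convergents:
  p_0/q_0 = 45/1
  p_1/q_1 = 46/1
  p_2/q_2 = 2069/45
  p_3/q_3 = 2115/46
  p_4/q_4 = 192419/4185
  p_5/q_5 = 194534/4231
  p_6/q_6 = 8751915/190349
q_5 = 4231 ≤ 7965 < 190349 = q_6, so the answer is 194534/4231.

194534/4231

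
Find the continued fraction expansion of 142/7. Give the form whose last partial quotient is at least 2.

142 = 20*7 + 2
7 = 3*2 + 1
2 = 2*1 + 0  (stop)
So 142/7 = [20; 3, 2].

[20; 3, 2]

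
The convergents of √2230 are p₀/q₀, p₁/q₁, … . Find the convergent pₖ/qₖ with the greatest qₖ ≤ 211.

√2230 = [47; 4, 2, 18, 2, 4, 94, …] (period length 6).
Convergents:
  p_0/q_0 = 47/1
  p_1/q_1 = 189/4
  p_2/q_2 = 425/9
  p_3/q_3 = 7839/166
  p_4/q_4 = 16103/341
q_3 = 166 ≤ 211 < 341 = q_4, so the answer is 7839/166.

7839/166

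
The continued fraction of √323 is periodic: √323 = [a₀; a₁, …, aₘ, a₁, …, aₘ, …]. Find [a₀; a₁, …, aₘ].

a₀ = ⌊√323⌋ = 17.
With m₀=0, d₀=1 and mₖ₊₁ = dₖaₖ − mₖ, dₖ₊₁ = (n − mₖ₊₁²)/dₖ, aₖ₊₁ = ⌊(a₀+mₖ₊₁)/dₖ₊₁⌋:
  k=1: m=17, d=34, a=1
  k=2: m=17, d=1, a=34
d=1 and a=2a₀=34 at k=2, so the next step gives (m, d) = (17, 34) again — its k=1 value — and the period has length 2.

[17; 1, 34]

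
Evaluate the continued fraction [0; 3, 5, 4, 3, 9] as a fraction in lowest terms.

Fold from the inside: start with 9/1.
  3 + 1/9 = 28/9
  4 + 9/28 = 121/28
  5 + 28/121 = 633/121
  3 + 121/633 = 2020/633
  0 + 633/2020 = 633/2020

633/2020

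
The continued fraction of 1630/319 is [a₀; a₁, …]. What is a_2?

8

1630 = 5·319 + 35   →  a_0 = 5
319 = 9·35 + 4   →  a_1 = 9
35 = 8·4 + 3   →  a_2 = 8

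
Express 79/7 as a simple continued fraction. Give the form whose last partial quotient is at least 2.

79 = 11*7 + 2
7 = 3*2 + 1
2 = 2*1 + 0  (stop)
So 79/7 = [11; 3, 2].

[11; 3, 2]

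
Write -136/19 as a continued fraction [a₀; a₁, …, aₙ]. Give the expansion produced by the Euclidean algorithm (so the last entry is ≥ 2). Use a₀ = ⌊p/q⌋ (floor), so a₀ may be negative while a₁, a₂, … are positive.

[-8; 1, 5, 3]

-136 = -8·19 + 16
19 = 1·16 + 3
16 = 5·3 + 1
3 = 3·1 + 0  (stop)
So -136/19 = [-8; 1, 5, 3].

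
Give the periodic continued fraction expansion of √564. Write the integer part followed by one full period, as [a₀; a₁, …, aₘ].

[23; 1, 2, 1, 46]

a₀ = ⌊√564⌋ = 23.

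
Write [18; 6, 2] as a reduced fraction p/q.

Fold from the inside: start with 2/1.
  6 + 1/2 = 13/2
  18 + 2/13 = 236/13

236/13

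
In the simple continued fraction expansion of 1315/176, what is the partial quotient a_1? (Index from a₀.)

1315 = 7·176 + 83   →  a_0 = 7
176 = 2·83 + 10   →  a_1 = 2

2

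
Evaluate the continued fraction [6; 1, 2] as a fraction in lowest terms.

Using pₖ = aₖpₖ₋₁ + pₖ₋₂ and qₖ = aₖqₖ₋₁ + qₖ₋₂:
  k=0: a=6, p=6, q=1
  k=1: a=1, p=7, q=1
  k=2: a=2, p=20, q=3

20/3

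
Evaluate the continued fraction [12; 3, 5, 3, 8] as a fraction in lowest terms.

5221/424

Using pₖ = aₖpₖ₋₁ + pₖ₋₂ and qₖ = aₖqₖ₋₁ + qₖ₋₂:
  k=0: a=12, p=12, q=1
  k=1: a=3, p=37, q=3
  k=2: a=5, p=197, q=16
  k=3: a=3, p=628, q=51
  k=4: a=8, p=5221, q=424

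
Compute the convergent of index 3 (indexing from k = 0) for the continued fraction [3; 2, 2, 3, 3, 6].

58/17

Using pₖ = aₖpₖ₋₁ + pₖ₋₂, qₖ = aₖqₖ₋₁ + qₖ₋₂ (with p₋₁=1, p₋₂=0, q₋₁=0, q₋₂=1):
  k=0: a=3, p=3, q=1
  k=1: a=2, p=7, q=2
  k=2: a=2, p=17, q=5
  k=3: a=3, p=58, q=17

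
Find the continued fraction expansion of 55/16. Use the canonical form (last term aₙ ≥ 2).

55 = 3×16 + 7
16 = 2×7 + 2
7 = 3×2 + 1
2 = 2×1 + 0  (stop)
So 55/16 = [3; 2, 3, 2].

[3; 2, 3, 2]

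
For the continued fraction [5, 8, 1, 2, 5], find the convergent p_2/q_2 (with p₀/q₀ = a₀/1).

Using pₖ = aₖpₖ₋₁ + pₖ₋₂, qₖ = aₖqₖ₋₁ + qₖ₋₂ (with p₋₁=1, p₋₂=0, q₋₁=0, q₋₂=1):
  k=0: a=5, p=5, q=1
  k=1: a=8, p=41, q=8
  k=2: a=1, p=46, q=9

46/9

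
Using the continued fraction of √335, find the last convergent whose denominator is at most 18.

√335 = [18; 3, 3, 3, 36, …] (period length 4).
Convergents:
  p_0/q_0 = 18/1
  p_1/q_1 = 55/3
  p_2/q_2 = 183/10
  p_3/q_3 = 604/33
q_2 = 10 ≤ 18 < 33 = q_3, so the answer is 183/10.

183/10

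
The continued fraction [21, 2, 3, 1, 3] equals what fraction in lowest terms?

Using pₖ = aₖpₖ₋₁ + pₖ₋₂ and qₖ = aₖqₖ₋₁ + qₖ₋₂:
  k=0: a=21, p=21, q=1
  k=1: a=2, p=43, q=2
  k=2: a=3, p=150, q=7
  k=3: a=1, p=193, q=9
  k=4: a=3, p=729, q=34

729/34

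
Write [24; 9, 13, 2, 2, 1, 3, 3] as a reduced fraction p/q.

Fold from the inside: start with 3/1.
  3 + 1/3 = 10/3
  1 + 3/10 = 13/10
  2 + 10/13 = 36/13
  2 + 13/36 = 85/36
  13 + 36/85 = 1141/85
  9 + 85/1141 = 10354/1141
  24 + 1141/10354 = 249637/10354

249637/10354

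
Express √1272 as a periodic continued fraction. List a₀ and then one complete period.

[35; 1, 1, 1, 70]

a₀ = ⌊√1272⌋ = 35.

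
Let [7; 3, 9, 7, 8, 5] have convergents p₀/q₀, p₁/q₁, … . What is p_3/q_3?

Using pₖ = aₖpₖ₋₁ + pₖ₋₂, qₖ = aₖqₖ₋₁ + qₖ₋₂ (with p₋₁=1, p₋₂=0, q₋₁=0, q₋₂=1):
  k=0: a=7, p=7, q=1
  k=1: a=3, p=22, q=3
  k=2: a=9, p=205, q=28
  k=3: a=7, p=1457, q=199

1457/199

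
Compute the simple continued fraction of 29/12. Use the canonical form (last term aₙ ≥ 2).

[2; 2, 2, 2]

29 = 2*12 + 5
12 = 2*5 + 2
5 = 2*2 + 1
2 = 2*1 + 0  (stop)
So 29/12 = [2; 2, 2, 2].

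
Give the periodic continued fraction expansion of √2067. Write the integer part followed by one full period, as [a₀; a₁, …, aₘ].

a₀ = ⌊√2067⌋ = 45.
With m₀=0, d₀=1 and mₖ₊₁ = dₖaₖ − mₖ, dₖ₊₁ = (n − mₖ₊₁²)/dₖ, aₖ₊₁ = ⌊(a₀+mₖ₊₁)/dₖ₊₁⌋:
  k=1: m=45, d=42, a=2
  k=2: m=39, d=13, a=6
  k=3: m=39, d=42, a=2
  k=4: m=45, d=1, a=90
d=1 and a=2a₀=90 at k=4, so the next step gives (m, d) = (45, 42) again — its k=1 value — and the period has length 4.

[45; 2, 6, 2, 90]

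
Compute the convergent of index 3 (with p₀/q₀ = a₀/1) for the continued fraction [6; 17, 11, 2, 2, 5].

2381/393

Using pₖ = aₖpₖ₋₁ + pₖ₋₂, qₖ = aₖqₖ₋₁ + qₖ₋₂ (with p₋₁=1, p₋₂=0, q₋₁=0, q₋₂=1):
  k=0: a=6, p=6, q=1
  k=1: a=17, p=103, q=17
  k=2: a=11, p=1139, q=188
  k=3: a=2, p=2381, q=393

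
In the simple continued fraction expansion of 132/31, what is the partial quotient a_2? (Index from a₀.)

1

132 = 4·31 + 8   →  a_0 = 4
31 = 3·8 + 7   →  a_1 = 3
8 = 1·7 + 1   →  a_2 = 1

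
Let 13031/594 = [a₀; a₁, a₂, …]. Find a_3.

13031 = 21·594 + 557   →  a_0 = 21
594 = 1·557 + 37   →  a_1 = 1
557 = 15·37 + 2   →  a_2 = 15
37 = 18·2 + 1   →  a_3 = 18

18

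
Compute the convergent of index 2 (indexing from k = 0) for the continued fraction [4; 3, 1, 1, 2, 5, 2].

Using pₖ = aₖpₖ₋₁ + pₖ₋₂, qₖ = aₖqₖ₋₁ + qₖ₋₂ (with p₋₁=1, p₋₂=0, q₋₁=0, q₋₂=1):
  k=0: a=4, p=4, q=1
  k=1: a=3, p=13, q=3
  k=2: a=1, p=17, q=4

17/4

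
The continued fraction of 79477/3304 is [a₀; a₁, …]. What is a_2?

3

79477 = 24·3304 + 181   →  a_0 = 24
3304 = 18·181 + 46   →  a_1 = 18
181 = 3·46 + 43   →  a_2 = 3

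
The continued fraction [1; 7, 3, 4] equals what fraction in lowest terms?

Using pₖ = aₖpₖ₋₁ + pₖ₋₂ and qₖ = aₖqₖ₋₁ + qₖ₋₂:
  k=0: a=1, p=1, q=1
  k=1: a=7, p=8, q=7
  k=2: a=3, p=25, q=22
  k=3: a=4, p=108, q=95

108/95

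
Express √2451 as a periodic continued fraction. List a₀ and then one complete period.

[49; 1, 1, 32, 1, 1, 98]

a₀ = ⌊√2451⌋ = 49.
With m₀=0, d₀=1 and mₖ₊₁ = dₖaₖ − mₖ, dₖ₊₁ = (n − mₖ₊₁²)/dₖ, aₖ₊₁ = ⌊(a₀+mₖ₊₁)/dₖ₊₁⌋:
  k=1: m=49, d=50, a=1
  k=2: m=1, d=49, a=1
  k=3: m=48, d=3, a=32
  k=4: m=48, d=49, a=1
  k=5: m=1, d=50, a=1
  k=6: m=49, d=1, a=98
d=1 and a=2a₀=98 at k=6, so the next step gives (m, d) = (49, 50) again — its k=1 value — and the period has length 6.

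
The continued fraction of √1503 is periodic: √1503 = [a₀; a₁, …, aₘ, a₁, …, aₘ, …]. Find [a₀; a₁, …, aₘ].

[38; 1, 3, 3, 8, 3, 3, 1, 76]

a₀ = ⌊√1503⌋ = 38.
With m₀=0, d₀=1 and mₖ₊₁ = dₖaₖ − mₖ, dₖ₊₁ = (n − mₖ₊₁²)/dₖ, aₖ₊₁ = ⌊(a₀+mₖ₊₁)/dₖ₊₁⌋:
  k=1: m=38, d=59, a=1
  k=2: m=21, d=18, a=3
  k=3: m=33, d=23, a=3
  k=4: m=36, d=9, a=8
  k=5: m=36, d=23, a=3
  k=6: m=33, d=18, a=3
  k=7: m=21, d=59, a=1
  k=8: m=38, d=1, a=76
d=1 and a=2a₀=76 at k=8, so the next step gives (m, d) = (38, 59) again — its k=1 value — and the period has length 8.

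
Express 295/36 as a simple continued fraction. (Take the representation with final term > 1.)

[8; 5, 7]

295 = 8×36 + 7
36 = 5×7 + 1
7 = 7×1 + 0  (stop)
So 295/36 = [8; 5, 7].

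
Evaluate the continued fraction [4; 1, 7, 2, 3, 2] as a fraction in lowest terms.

659/135

Fold from the inside: start with 2/1.
  3 + 1/2 = 7/2
  2 + 2/7 = 16/7
  7 + 7/16 = 119/16
  1 + 16/119 = 135/119
  4 + 119/135 = 659/135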